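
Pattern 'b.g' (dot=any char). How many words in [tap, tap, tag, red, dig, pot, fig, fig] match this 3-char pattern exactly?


Pattern 'b.g' means: starts with 'b', any single char, ends with 'g'.
Checking each word (must be exactly 3 chars):
  'tap' (len=3): no
  'tap' (len=3): no
  'tag' (len=3): no
  'red' (len=3): no
  'dig' (len=3): no
  'pot' (len=3): no
  'fig' (len=3): no
  'fig' (len=3): no
Matching words: []
Total: 0

0


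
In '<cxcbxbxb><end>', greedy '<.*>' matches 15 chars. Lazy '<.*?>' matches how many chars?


Greedy '<.*>' tries to match as MUCH as possible.
Lazy '<.*?>' tries to match as LITTLE as possible.

String: '<cxcbxbxb><end>'
Greedy '<.*>' starts at first '<' and extends to the LAST '>': '<cxcbxbxb><end>' (15 chars)
Lazy '<.*?>' starts at first '<' and stops at the FIRST '>': '<cxcbxbxb>' (10 chars)

10


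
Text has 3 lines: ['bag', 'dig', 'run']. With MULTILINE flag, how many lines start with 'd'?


With MULTILINE flag, ^ matches the start of each line.
Lines: ['bag', 'dig', 'run']
Checking which lines start with 'd':
  Line 1: 'bag' -> no
  Line 2: 'dig' -> MATCH
  Line 3: 'run' -> no
Matching lines: ['dig']
Count: 1

1


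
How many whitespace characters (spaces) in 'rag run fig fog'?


\s matches whitespace characters (spaces, tabs, etc.).
Text: 'rag run fig fog'
This text has 4 words separated by spaces.
Number of spaces = number of words - 1 = 4 - 1 = 3

3


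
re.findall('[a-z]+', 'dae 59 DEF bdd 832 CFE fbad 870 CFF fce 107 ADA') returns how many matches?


Pattern '[a-z]+' finds one or more lowercase letters.
Text: 'dae 59 DEF bdd 832 CFE fbad 870 CFF fce 107 ADA'
Scanning for matches:
  Match 1: 'dae'
  Match 2: 'bdd'
  Match 3: 'fbad'
  Match 4: 'fce'
Total matches: 4

4


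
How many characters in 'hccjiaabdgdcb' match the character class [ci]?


Character class [ci] matches any of: {c, i}
Scanning string 'hccjiaabdgdcb' character by character:
  pos 0: 'h' -> no
  pos 1: 'c' -> MATCH
  pos 2: 'c' -> MATCH
  pos 3: 'j' -> no
  pos 4: 'i' -> MATCH
  pos 5: 'a' -> no
  pos 6: 'a' -> no
  pos 7: 'b' -> no
  pos 8: 'd' -> no
  pos 9: 'g' -> no
  pos 10: 'd' -> no
  pos 11: 'c' -> MATCH
  pos 12: 'b' -> no
Total matches: 4

4


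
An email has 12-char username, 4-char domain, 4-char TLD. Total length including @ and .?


An email address has format: username@domain.tld
Username length: 12
'@' character: 1
Domain length: 4
'.' character: 1
TLD length: 4
Total = 12 + 1 + 4 + 1 + 4 = 22

22


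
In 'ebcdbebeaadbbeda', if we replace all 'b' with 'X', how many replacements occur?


re.sub('b', 'X', text) replaces every occurrence of 'b' with 'X'.
Text: 'ebcdbebeaadbbeda'
Scanning for 'b':
  pos 1: 'b' -> replacement #1
  pos 4: 'b' -> replacement #2
  pos 6: 'b' -> replacement #3
  pos 11: 'b' -> replacement #4
  pos 12: 'b' -> replacement #5
Total replacements: 5

5


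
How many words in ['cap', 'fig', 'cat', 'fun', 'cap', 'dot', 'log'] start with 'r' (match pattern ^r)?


Pattern ^r anchors to start of word. Check which words begin with 'r':
  'cap' -> no
  'fig' -> no
  'cat' -> no
  'fun' -> no
  'cap' -> no
  'dot' -> no
  'log' -> no
Matching words: []
Count: 0

0


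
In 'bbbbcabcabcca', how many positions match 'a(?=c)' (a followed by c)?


Lookahead 'a(?=c)' matches 'a' only when followed by 'c'.
String: 'bbbbcabcabcca'
Checking each position where char is 'a':
  pos 5: 'a' -> no (next='b')
  pos 8: 'a' -> no (next='b')
Matching positions: []
Count: 0

0


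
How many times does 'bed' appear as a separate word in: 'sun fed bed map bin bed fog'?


Scanning each word for exact match 'bed':
  Word 1: 'sun' -> no
  Word 2: 'fed' -> no
  Word 3: 'bed' -> MATCH
  Word 4: 'map' -> no
  Word 5: 'bin' -> no
  Word 6: 'bed' -> MATCH
  Word 7: 'fog' -> no
Total matches: 2

2


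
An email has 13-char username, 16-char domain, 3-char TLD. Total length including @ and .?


An email address has format: username@domain.tld
Username length: 13
'@' character: 1
Domain length: 16
'.' character: 1
TLD length: 3
Total = 13 + 1 + 16 + 1 + 3 = 34

34


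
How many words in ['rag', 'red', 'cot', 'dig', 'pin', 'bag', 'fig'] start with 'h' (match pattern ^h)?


Pattern ^h anchors to start of word. Check which words begin with 'h':
  'rag' -> no
  'red' -> no
  'cot' -> no
  'dig' -> no
  'pin' -> no
  'bag' -> no
  'fig' -> no
Matching words: []
Count: 0

0


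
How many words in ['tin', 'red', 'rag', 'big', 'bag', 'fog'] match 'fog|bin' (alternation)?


Alternation 'fog|bin' matches either 'fog' or 'bin'.
Checking each word:
  'tin' -> no
  'red' -> no
  'rag' -> no
  'big' -> no
  'bag' -> no
  'fog' -> MATCH
Matches: ['fog']
Count: 1

1


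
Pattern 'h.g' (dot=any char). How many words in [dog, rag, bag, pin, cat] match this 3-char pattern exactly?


Pattern 'h.g' means: starts with 'h', any single char, ends with 'g'.
Checking each word (must be exactly 3 chars):
  'dog' (len=3): no
  'rag' (len=3): no
  'bag' (len=3): no
  'pin' (len=3): no
  'cat' (len=3): no
Matching words: []
Total: 0

0


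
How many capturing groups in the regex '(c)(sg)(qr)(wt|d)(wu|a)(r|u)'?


To count capturing groups, count each '(' that starts a group.
Pattern: '(c)(sg)(qr)(wt|d)(wu|a)(r|u)'
Walking through the pattern:
  Position 0: '(' -> group #1
  Position 3: '(' -> group #2
  Position 7: '(' -> group #3
  Position 11: '(' -> group #4
  Position 17: '(' -> group #5
  Position 23: '(' -> group #6
Total capturing groups: 6

6


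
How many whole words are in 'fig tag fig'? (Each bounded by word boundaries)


Word boundaries (\b) mark the start/end of each word.
Text: 'fig tag fig'
Splitting by whitespace:
  Word 1: 'fig'
  Word 2: 'tag'
  Word 3: 'fig'
Total whole words: 3

3


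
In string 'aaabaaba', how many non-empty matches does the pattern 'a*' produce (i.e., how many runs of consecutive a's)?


Pattern 'a*' matches zero or more a's. We want non-empty runs of consecutive a's.
String: 'aaabaaba'
Walking through the string to find runs of a's:
  Run 1: positions 0-2 -> 'aaa'
  Run 2: positions 4-5 -> 'aa'
  Run 3: positions 7-7 -> 'a'
Non-empty runs found: ['aaa', 'aa', 'a']
Count: 3

3


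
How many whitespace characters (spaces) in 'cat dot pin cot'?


\s matches whitespace characters (spaces, tabs, etc.).
Text: 'cat dot pin cot'
This text has 4 words separated by spaces.
Number of spaces = number of words - 1 = 4 - 1 = 3

3


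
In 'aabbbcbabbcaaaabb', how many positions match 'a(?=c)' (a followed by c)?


Lookahead 'a(?=c)' matches 'a' only when followed by 'c'.
String: 'aabbbcbabbcaaaabb'
Checking each position where char is 'a':
  pos 0: 'a' -> no (next='a')
  pos 1: 'a' -> no (next='b')
  pos 7: 'a' -> no (next='b')
  pos 11: 'a' -> no (next='a')
  pos 12: 'a' -> no (next='a')
  pos 13: 'a' -> no (next='a')
  pos 14: 'a' -> no (next='b')
Matching positions: []
Count: 0

0


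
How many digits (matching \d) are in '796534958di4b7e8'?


\d matches any digit 0-9.
Scanning '796534958di4b7e8':
  pos 0: '7' -> DIGIT
  pos 1: '9' -> DIGIT
  pos 2: '6' -> DIGIT
  pos 3: '5' -> DIGIT
  pos 4: '3' -> DIGIT
  pos 5: '4' -> DIGIT
  pos 6: '9' -> DIGIT
  pos 7: '5' -> DIGIT
  pos 8: '8' -> DIGIT
  pos 11: '4' -> DIGIT
  pos 13: '7' -> DIGIT
  pos 15: '8' -> DIGIT
Digits found: ['7', '9', '6', '5', '3', '4', '9', '5', '8', '4', '7', '8']
Total: 12

12


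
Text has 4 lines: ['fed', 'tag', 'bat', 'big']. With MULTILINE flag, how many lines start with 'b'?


With MULTILINE flag, ^ matches the start of each line.
Lines: ['fed', 'tag', 'bat', 'big']
Checking which lines start with 'b':
  Line 1: 'fed' -> no
  Line 2: 'tag' -> no
  Line 3: 'bat' -> MATCH
  Line 4: 'big' -> MATCH
Matching lines: ['bat', 'big']
Count: 2

2


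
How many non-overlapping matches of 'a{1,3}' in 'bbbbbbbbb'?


Pattern 'a{1,3}' matches between 1 and 3 consecutive a's (greedy).
String: 'bbbbbbbbb'
Finding runs of a's and applying greedy matching:
Matches: []
Count: 0

0


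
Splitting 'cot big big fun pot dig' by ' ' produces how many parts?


Splitting by ' ' breaks the string at each occurrence of the separator.
Text: 'cot big big fun pot dig'
Parts after split:
  Part 1: 'cot'
  Part 2: 'big'
  Part 3: 'big'
  Part 4: 'fun'
  Part 5: 'pot'
  Part 6: 'dig'
Total parts: 6

6


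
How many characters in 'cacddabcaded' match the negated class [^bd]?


Negated class [^bd] matches any char NOT in {b, d}
Scanning 'cacddabcaded':
  pos 0: 'c' -> MATCH
  pos 1: 'a' -> MATCH
  pos 2: 'c' -> MATCH
  pos 3: 'd' -> no (excluded)
  pos 4: 'd' -> no (excluded)
  pos 5: 'a' -> MATCH
  pos 6: 'b' -> no (excluded)
  pos 7: 'c' -> MATCH
  pos 8: 'a' -> MATCH
  pos 9: 'd' -> no (excluded)
  pos 10: 'e' -> MATCH
  pos 11: 'd' -> no (excluded)
Total matches: 7

7


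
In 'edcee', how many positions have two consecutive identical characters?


Looking for consecutive identical characters in 'edcee':
  pos 0-1: 'e' vs 'd' -> different
  pos 1-2: 'd' vs 'c' -> different
  pos 2-3: 'c' vs 'e' -> different
  pos 3-4: 'e' vs 'e' -> MATCH ('ee')
Consecutive identical pairs: ['ee']
Count: 1

1


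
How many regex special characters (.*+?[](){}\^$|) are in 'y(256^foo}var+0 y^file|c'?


Regex special characters are: . * + ? [ ] ( ) { } \ ^ $ |
Scanning 'y(256^foo}var+0 y^file|c':
  pos 1: '(' -> SPECIAL
  pos 5: '^' -> SPECIAL
  pos 9: '}' -> SPECIAL
  pos 13: '+' -> SPECIAL
  pos 17: '^' -> SPECIAL
  pos 22: '|' -> SPECIAL
Special chars found: ['(', '^', '}', '+', '^', '|']
Total: 6

6


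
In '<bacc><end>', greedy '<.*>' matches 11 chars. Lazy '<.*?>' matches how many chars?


Greedy '<.*>' tries to match as MUCH as possible.
Lazy '<.*?>' tries to match as LITTLE as possible.

String: '<bacc><end>'
Greedy '<.*>' starts at first '<' and extends to the LAST '>': '<bacc><end>' (11 chars)
Lazy '<.*?>' starts at first '<' and stops at the FIRST '>': '<bacc>' (6 chars)

6


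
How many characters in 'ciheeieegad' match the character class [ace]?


Character class [ace] matches any of: {a, c, e}
Scanning string 'ciheeieegad' character by character:
  pos 0: 'c' -> MATCH
  pos 1: 'i' -> no
  pos 2: 'h' -> no
  pos 3: 'e' -> MATCH
  pos 4: 'e' -> MATCH
  pos 5: 'i' -> no
  pos 6: 'e' -> MATCH
  pos 7: 'e' -> MATCH
  pos 8: 'g' -> no
  pos 9: 'a' -> MATCH
  pos 10: 'd' -> no
Total matches: 6

6


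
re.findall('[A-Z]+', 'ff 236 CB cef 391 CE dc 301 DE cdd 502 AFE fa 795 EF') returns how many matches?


Pattern '[A-Z]+' finds one or more uppercase letters.
Text: 'ff 236 CB cef 391 CE dc 301 DE cdd 502 AFE fa 795 EF'
Scanning for matches:
  Match 1: 'CB'
  Match 2: 'CE'
  Match 3: 'DE'
  Match 4: 'AFE'
  Match 5: 'EF'
Total matches: 5

5


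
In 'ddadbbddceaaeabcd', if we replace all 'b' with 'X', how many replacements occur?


re.sub('b', 'X', text) replaces every occurrence of 'b' with 'X'.
Text: 'ddadbbddceaaeabcd'
Scanning for 'b':
  pos 4: 'b' -> replacement #1
  pos 5: 'b' -> replacement #2
  pos 14: 'b' -> replacement #3
Total replacements: 3

3


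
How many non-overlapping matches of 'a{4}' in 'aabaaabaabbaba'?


Pattern 'a{4}' matches exactly 4 consecutive a's (greedy, non-overlapping).
String: 'aabaaabaabbaba'
Scanning for runs of a's:
  Run at pos 0: 'aa' (length 2) -> 0 match(es)
  Run at pos 3: 'aaa' (length 3) -> 0 match(es)
  Run at pos 7: 'aa' (length 2) -> 0 match(es)
  Run at pos 11: 'a' (length 1) -> 0 match(es)
  Run at pos 13: 'a' (length 1) -> 0 match(es)
Matches found: []
Total: 0

0


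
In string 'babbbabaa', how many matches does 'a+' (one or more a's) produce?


Pattern 'a+' matches one or more consecutive a's.
String: 'babbbabaa'
Scanning for runs of a:
  Match 1: 'a' (length 1)
  Match 2: 'a' (length 1)
  Match 3: 'aa' (length 2)
Total matches: 3

3


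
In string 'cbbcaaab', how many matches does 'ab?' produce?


Pattern 'ab?' matches 'a' optionally followed by 'b'.
String: 'cbbcaaab'
Scanning left to right for 'a' then checking next char:
  Match 1: 'a' (a not followed by b)
  Match 2: 'a' (a not followed by b)
  Match 3: 'ab' (a followed by b)
Total matches: 3

3


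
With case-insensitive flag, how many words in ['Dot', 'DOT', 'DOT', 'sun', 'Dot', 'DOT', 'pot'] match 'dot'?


Case-insensitive matching: compare each word's lowercase form to 'dot'.
  'Dot' -> lower='dot' -> MATCH
  'DOT' -> lower='dot' -> MATCH
  'DOT' -> lower='dot' -> MATCH
  'sun' -> lower='sun' -> no
  'Dot' -> lower='dot' -> MATCH
  'DOT' -> lower='dot' -> MATCH
  'pot' -> lower='pot' -> no
Matches: ['Dot', 'DOT', 'DOT', 'Dot', 'DOT']
Count: 5

5


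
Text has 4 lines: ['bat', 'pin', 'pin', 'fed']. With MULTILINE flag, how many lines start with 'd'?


With MULTILINE flag, ^ matches the start of each line.
Lines: ['bat', 'pin', 'pin', 'fed']
Checking which lines start with 'd':
  Line 1: 'bat' -> no
  Line 2: 'pin' -> no
  Line 3: 'pin' -> no
  Line 4: 'fed' -> no
Matching lines: []
Count: 0

0


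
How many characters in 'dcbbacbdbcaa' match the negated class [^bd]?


Negated class [^bd] matches any char NOT in {b, d}
Scanning 'dcbbacbdbcaa':
  pos 0: 'd' -> no (excluded)
  pos 1: 'c' -> MATCH
  pos 2: 'b' -> no (excluded)
  pos 3: 'b' -> no (excluded)
  pos 4: 'a' -> MATCH
  pos 5: 'c' -> MATCH
  pos 6: 'b' -> no (excluded)
  pos 7: 'd' -> no (excluded)
  pos 8: 'b' -> no (excluded)
  pos 9: 'c' -> MATCH
  pos 10: 'a' -> MATCH
  pos 11: 'a' -> MATCH
Total matches: 6

6


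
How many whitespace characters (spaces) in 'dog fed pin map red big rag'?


\s matches whitespace characters (spaces, tabs, etc.).
Text: 'dog fed pin map red big rag'
This text has 7 words separated by spaces.
Number of spaces = number of words - 1 = 7 - 1 = 6

6


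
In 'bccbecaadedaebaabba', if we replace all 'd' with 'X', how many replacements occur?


re.sub('d', 'X', text) replaces every occurrence of 'd' with 'X'.
Text: 'bccbecaadedaebaabba'
Scanning for 'd':
  pos 8: 'd' -> replacement #1
  pos 10: 'd' -> replacement #2
Total replacements: 2

2


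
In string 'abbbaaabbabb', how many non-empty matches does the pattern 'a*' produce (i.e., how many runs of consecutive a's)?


Pattern 'a*' matches zero or more a's. We want non-empty runs of consecutive a's.
String: 'abbbaaabbabb'
Walking through the string to find runs of a's:
  Run 1: positions 0-0 -> 'a'
  Run 2: positions 4-6 -> 'aaa'
  Run 3: positions 9-9 -> 'a'
Non-empty runs found: ['a', 'aaa', 'a']
Count: 3

3


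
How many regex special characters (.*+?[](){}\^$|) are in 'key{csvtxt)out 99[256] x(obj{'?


Regex special characters are: . * + ? [ ] ( ) { } \ ^ $ |
Scanning 'key{csvtxt)out 99[256] x(obj{':
  pos 3: '{' -> SPECIAL
  pos 10: ')' -> SPECIAL
  pos 17: '[' -> SPECIAL
  pos 21: ']' -> SPECIAL
  pos 24: '(' -> SPECIAL
  pos 28: '{' -> SPECIAL
Special chars found: ['{', ')', '[', ']', '(', '{']
Total: 6

6


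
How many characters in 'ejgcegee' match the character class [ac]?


Character class [ac] matches any of: {a, c}
Scanning string 'ejgcegee' character by character:
  pos 0: 'e' -> no
  pos 1: 'j' -> no
  pos 2: 'g' -> no
  pos 3: 'c' -> MATCH
  pos 4: 'e' -> no
  pos 5: 'g' -> no
  pos 6: 'e' -> no
  pos 7: 'e' -> no
Total matches: 1

1


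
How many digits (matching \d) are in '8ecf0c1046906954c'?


\d matches any digit 0-9.
Scanning '8ecf0c1046906954c':
  pos 0: '8' -> DIGIT
  pos 4: '0' -> DIGIT
  pos 6: '1' -> DIGIT
  pos 7: '0' -> DIGIT
  pos 8: '4' -> DIGIT
  pos 9: '6' -> DIGIT
  pos 10: '9' -> DIGIT
  pos 11: '0' -> DIGIT
  pos 12: '6' -> DIGIT
  pos 13: '9' -> DIGIT
  pos 14: '5' -> DIGIT
  pos 15: '4' -> DIGIT
Digits found: ['8', '0', '1', '0', '4', '6', '9', '0', '6', '9', '5', '4']
Total: 12

12


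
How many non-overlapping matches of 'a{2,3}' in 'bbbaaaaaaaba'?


Pattern 'a{2,3}' matches between 2 and 3 consecutive a's (greedy).
String: 'bbbaaaaaaaba'
Finding runs of a's and applying greedy matching:
  Run at pos 3: 'aaaaaaa' (length 7)
  Run at pos 11: 'a' (length 1)
Matches: ['aaa', 'aaa']
Count: 2

2


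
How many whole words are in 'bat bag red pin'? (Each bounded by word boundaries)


Word boundaries (\b) mark the start/end of each word.
Text: 'bat bag red pin'
Splitting by whitespace:
  Word 1: 'bat'
  Word 2: 'bag'
  Word 3: 'red'
  Word 4: 'pin'
Total whole words: 4

4


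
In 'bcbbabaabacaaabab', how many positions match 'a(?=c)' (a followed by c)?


Lookahead 'a(?=c)' matches 'a' only when followed by 'c'.
String: 'bcbbabaabacaaabab'
Checking each position where char is 'a':
  pos 4: 'a' -> no (next='b')
  pos 6: 'a' -> no (next='a')
  pos 7: 'a' -> no (next='b')
  pos 9: 'a' -> MATCH (next='c')
  pos 11: 'a' -> no (next='a')
  pos 12: 'a' -> no (next='a')
  pos 13: 'a' -> no (next='b')
  pos 15: 'a' -> no (next='b')
Matching positions: [9]
Count: 1

1


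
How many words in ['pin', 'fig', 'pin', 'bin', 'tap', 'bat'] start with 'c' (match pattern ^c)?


Pattern ^c anchors to start of word. Check which words begin with 'c':
  'pin' -> no
  'fig' -> no
  'pin' -> no
  'bin' -> no
  'tap' -> no
  'bat' -> no
Matching words: []
Count: 0

0


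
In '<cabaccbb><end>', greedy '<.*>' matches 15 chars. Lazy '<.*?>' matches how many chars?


Greedy '<.*>' tries to match as MUCH as possible.
Lazy '<.*?>' tries to match as LITTLE as possible.

String: '<cabaccbb><end>'
Greedy '<.*>' starts at first '<' and extends to the LAST '>': '<cabaccbb><end>' (15 chars)
Lazy '<.*?>' starts at first '<' and stops at the FIRST '>': '<cabaccbb>' (10 chars)

10


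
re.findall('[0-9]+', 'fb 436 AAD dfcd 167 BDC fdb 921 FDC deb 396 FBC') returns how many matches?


Pattern '[0-9]+' finds one or more digits.
Text: 'fb 436 AAD dfcd 167 BDC fdb 921 FDC deb 396 FBC'
Scanning for matches:
  Match 1: '436'
  Match 2: '167'
  Match 3: '921'
  Match 4: '396'
Total matches: 4

4


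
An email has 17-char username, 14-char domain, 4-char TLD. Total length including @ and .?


An email address has format: username@domain.tld
Username length: 17
'@' character: 1
Domain length: 14
'.' character: 1
TLD length: 4
Total = 17 + 1 + 14 + 1 + 4 = 37

37


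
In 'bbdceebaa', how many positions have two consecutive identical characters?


Looking for consecutive identical characters in 'bbdceebaa':
  pos 0-1: 'b' vs 'b' -> MATCH ('bb')
  pos 1-2: 'b' vs 'd' -> different
  pos 2-3: 'd' vs 'c' -> different
  pos 3-4: 'c' vs 'e' -> different
  pos 4-5: 'e' vs 'e' -> MATCH ('ee')
  pos 5-6: 'e' vs 'b' -> different
  pos 6-7: 'b' vs 'a' -> different
  pos 7-8: 'a' vs 'a' -> MATCH ('aa')
Consecutive identical pairs: ['bb', 'ee', 'aa']
Count: 3

3


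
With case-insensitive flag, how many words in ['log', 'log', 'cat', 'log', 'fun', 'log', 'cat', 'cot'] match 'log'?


Case-insensitive matching: compare each word's lowercase form to 'log'.
  'log' -> lower='log' -> MATCH
  'log' -> lower='log' -> MATCH
  'cat' -> lower='cat' -> no
  'log' -> lower='log' -> MATCH
  'fun' -> lower='fun' -> no
  'log' -> lower='log' -> MATCH
  'cat' -> lower='cat' -> no
  'cot' -> lower='cot' -> no
Matches: ['log', 'log', 'log', 'log']
Count: 4

4


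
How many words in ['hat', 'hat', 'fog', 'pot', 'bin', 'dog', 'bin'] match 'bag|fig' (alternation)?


Alternation 'bag|fig' matches either 'bag' or 'fig'.
Checking each word:
  'hat' -> no
  'hat' -> no
  'fog' -> no
  'pot' -> no
  'bin' -> no
  'dog' -> no
  'bin' -> no
Matches: []
Count: 0

0


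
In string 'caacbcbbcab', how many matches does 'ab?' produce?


Pattern 'ab?' matches 'a' optionally followed by 'b'.
String: 'caacbcbbcab'
Scanning left to right for 'a' then checking next char:
  Match 1: 'a' (a not followed by b)
  Match 2: 'a' (a not followed by b)
  Match 3: 'ab' (a followed by b)
Total matches: 3

3


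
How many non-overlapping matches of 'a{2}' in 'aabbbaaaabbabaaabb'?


Pattern 'a{2}' matches exactly 2 consecutive a's (greedy, non-overlapping).
String: 'aabbbaaaabbabaaabb'
Scanning for runs of a's:
  Run at pos 0: 'aa' (length 2) -> 1 match(es)
  Run at pos 5: 'aaaa' (length 4) -> 2 match(es)
  Run at pos 11: 'a' (length 1) -> 0 match(es)
  Run at pos 13: 'aaa' (length 3) -> 1 match(es)
Matches found: ['aa', 'aa', 'aa', 'aa']
Total: 4

4


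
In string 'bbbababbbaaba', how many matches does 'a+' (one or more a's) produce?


Pattern 'a+' matches one or more consecutive a's.
String: 'bbbababbbaaba'
Scanning for runs of a:
  Match 1: 'a' (length 1)
  Match 2: 'a' (length 1)
  Match 3: 'aa' (length 2)
  Match 4: 'a' (length 1)
Total matches: 4

4


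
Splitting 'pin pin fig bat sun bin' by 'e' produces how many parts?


Splitting by 'e' breaks the string at each occurrence of the separator.
Text: 'pin pin fig bat sun bin'
Parts after split:
  Part 1: 'pin pin fig bat sun bin'
Total parts: 1

1


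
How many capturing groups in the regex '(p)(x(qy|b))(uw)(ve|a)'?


To count capturing groups, count each '(' that starts a group.
Pattern: '(p)(x(qy|b))(uw)(ve|a)'
Walking through the pattern:
  Position 0: '(' -> group #1
  Position 3: '(' -> group #2
  Position 5: '(' -> group #3
  Position 12: '(' -> group #4
  Position 16: '(' -> group #5
Total capturing groups: 5

5


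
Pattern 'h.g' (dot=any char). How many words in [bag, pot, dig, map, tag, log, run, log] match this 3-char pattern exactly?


Pattern 'h.g' means: starts with 'h', any single char, ends with 'g'.
Checking each word (must be exactly 3 chars):
  'bag' (len=3): no
  'pot' (len=3): no
  'dig' (len=3): no
  'map' (len=3): no
  'tag' (len=3): no
  'log' (len=3): no
  'run' (len=3): no
  'log' (len=3): no
Matching words: []
Total: 0

0


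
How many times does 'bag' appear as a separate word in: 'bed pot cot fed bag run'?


Scanning each word for exact match 'bag':
  Word 1: 'bed' -> no
  Word 2: 'pot' -> no
  Word 3: 'cot' -> no
  Word 4: 'fed' -> no
  Word 5: 'bag' -> MATCH
  Word 6: 'run' -> no
Total matches: 1

1


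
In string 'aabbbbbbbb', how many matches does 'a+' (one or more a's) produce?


Pattern 'a+' matches one or more consecutive a's.
String: 'aabbbbbbbb'
Scanning for runs of a:
  Match 1: 'aa' (length 2)
Total matches: 1

1


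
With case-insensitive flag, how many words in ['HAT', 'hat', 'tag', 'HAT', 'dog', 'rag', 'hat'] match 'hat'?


Case-insensitive matching: compare each word's lowercase form to 'hat'.
  'HAT' -> lower='hat' -> MATCH
  'hat' -> lower='hat' -> MATCH
  'tag' -> lower='tag' -> no
  'HAT' -> lower='hat' -> MATCH
  'dog' -> lower='dog' -> no
  'rag' -> lower='rag' -> no
  'hat' -> lower='hat' -> MATCH
Matches: ['HAT', 'hat', 'HAT', 'hat']
Count: 4

4


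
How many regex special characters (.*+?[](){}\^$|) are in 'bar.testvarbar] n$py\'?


Regex special characters are: . * + ? [ ] ( ) { } \ ^ $ |
Scanning 'bar.testvarbar] n$py\':
  pos 3: '.' -> SPECIAL
  pos 14: ']' -> SPECIAL
  pos 17: '$' -> SPECIAL
  pos 20: '\' -> SPECIAL
Special chars found: ['.', ']', '$', '\\']
Total: 4

4


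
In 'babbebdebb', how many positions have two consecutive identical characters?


Looking for consecutive identical characters in 'babbebdebb':
  pos 0-1: 'b' vs 'a' -> different
  pos 1-2: 'a' vs 'b' -> different
  pos 2-3: 'b' vs 'b' -> MATCH ('bb')
  pos 3-4: 'b' vs 'e' -> different
  pos 4-5: 'e' vs 'b' -> different
  pos 5-6: 'b' vs 'd' -> different
  pos 6-7: 'd' vs 'e' -> different
  pos 7-8: 'e' vs 'b' -> different
  pos 8-9: 'b' vs 'b' -> MATCH ('bb')
Consecutive identical pairs: ['bb', 'bb']
Count: 2

2


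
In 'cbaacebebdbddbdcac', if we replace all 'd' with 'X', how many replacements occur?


re.sub('d', 'X', text) replaces every occurrence of 'd' with 'X'.
Text: 'cbaacebebdbddbdcac'
Scanning for 'd':
  pos 9: 'd' -> replacement #1
  pos 11: 'd' -> replacement #2
  pos 12: 'd' -> replacement #3
  pos 14: 'd' -> replacement #4
Total replacements: 4

4


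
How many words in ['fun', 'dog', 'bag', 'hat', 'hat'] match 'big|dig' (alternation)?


Alternation 'big|dig' matches either 'big' or 'dig'.
Checking each word:
  'fun' -> no
  'dog' -> no
  'bag' -> no
  'hat' -> no
  'hat' -> no
Matches: []
Count: 0

0


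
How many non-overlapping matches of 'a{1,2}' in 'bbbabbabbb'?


Pattern 'a{1,2}' matches between 1 and 2 consecutive a's (greedy).
String: 'bbbabbabbb'
Finding runs of a's and applying greedy matching:
  Run at pos 3: 'a' (length 1)
  Run at pos 6: 'a' (length 1)
Matches: ['a', 'a']
Count: 2

2


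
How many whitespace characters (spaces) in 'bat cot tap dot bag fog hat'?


\s matches whitespace characters (spaces, tabs, etc.).
Text: 'bat cot tap dot bag fog hat'
This text has 7 words separated by spaces.
Number of spaces = number of words - 1 = 7 - 1 = 6

6


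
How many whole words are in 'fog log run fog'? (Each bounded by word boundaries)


Word boundaries (\b) mark the start/end of each word.
Text: 'fog log run fog'
Splitting by whitespace:
  Word 1: 'fog'
  Word 2: 'log'
  Word 3: 'run'
  Word 4: 'fog'
Total whole words: 4

4


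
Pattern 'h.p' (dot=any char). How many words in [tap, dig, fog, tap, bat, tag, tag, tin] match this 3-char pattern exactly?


Pattern 'h.p' means: starts with 'h', any single char, ends with 'p'.
Checking each word (must be exactly 3 chars):
  'tap' (len=3): no
  'dig' (len=3): no
  'fog' (len=3): no
  'tap' (len=3): no
  'bat' (len=3): no
  'tag' (len=3): no
  'tag' (len=3): no
  'tin' (len=3): no
Matching words: []
Total: 0

0


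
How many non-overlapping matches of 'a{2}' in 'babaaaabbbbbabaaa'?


Pattern 'a{2}' matches exactly 2 consecutive a's (greedy, non-overlapping).
String: 'babaaaabbbbbabaaa'
Scanning for runs of a's:
  Run at pos 1: 'a' (length 1) -> 0 match(es)
  Run at pos 3: 'aaaa' (length 4) -> 2 match(es)
  Run at pos 12: 'a' (length 1) -> 0 match(es)
  Run at pos 14: 'aaa' (length 3) -> 1 match(es)
Matches found: ['aa', 'aa', 'aa']
Total: 3

3


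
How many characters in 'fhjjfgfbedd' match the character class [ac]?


Character class [ac] matches any of: {a, c}
Scanning string 'fhjjfgfbedd' character by character:
  pos 0: 'f' -> no
  pos 1: 'h' -> no
  pos 2: 'j' -> no
  pos 3: 'j' -> no
  pos 4: 'f' -> no
  pos 5: 'g' -> no
  pos 6: 'f' -> no
  pos 7: 'b' -> no
  pos 8: 'e' -> no
  pos 9: 'd' -> no
  pos 10: 'd' -> no
Total matches: 0

0


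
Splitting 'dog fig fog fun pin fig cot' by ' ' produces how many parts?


Splitting by ' ' breaks the string at each occurrence of the separator.
Text: 'dog fig fog fun pin fig cot'
Parts after split:
  Part 1: 'dog'
  Part 2: 'fig'
  Part 3: 'fog'
  Part 4: 'fun'
  Part 5: 'pin'
  Part 6: 'fig'
  Part 7: 'cot'
Total parts: 7

7


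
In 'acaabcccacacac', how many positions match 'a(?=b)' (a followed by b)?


Lookahead 'a(?=b)' matches 'a' only when followed by 'b'.
String: 'acaabcccacacac'
Checking each position where char is 'a':
  pos 0: 'a' -> no (next='c')
  pos 2: 'a' -> no (next='a')
  pos 3: 'a' -> MATCH (next='b')
  pos 8: 'a' -> no (next='c')
  pos 10: 'a' -> no (next='c')
  pos 12: 'a' -> no (next='c')
Matching positions: [3]
Count: 1

1


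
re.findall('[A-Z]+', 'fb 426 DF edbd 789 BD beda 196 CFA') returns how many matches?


Pattern '[A-Z]+' finds one or more uppercase letters.
Text: 'fb 426 DF edbd 789 BD beda 196 CFA'
Scanning for matches:
  Match 1: 'DF'
  Match 2: 'BD'
  Match 3: 'CFA'
Total matches: 3

3


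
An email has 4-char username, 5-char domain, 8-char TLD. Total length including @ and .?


An email address has format: username@domain.tld
Username length: 4
'@' character: 1
Domain length: 5
'.' character: 1
TLD length: 8
Total = 4 + 1 + 5 + 1 + 8 = 19

19


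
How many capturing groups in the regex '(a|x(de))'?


To count capturing groups, count each '(' that starts a group.
Pattern: '(a|x(de))'
Walking through the pattern:
  Position 0: '(' -> group #1
  Position 4: '(' -> group #2
Total capturing groups: 2

2


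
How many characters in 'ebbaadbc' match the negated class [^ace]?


Negated class [^ace] matches any char NOT in {a, c, e}
Scanning 'ebbaadbc':
  pos 0: 'e' -> no (excluded)
  pos 1: 'b' -> MATCH
  pos 2: 'b' -> MATCH
  pos 3: 'a' -> no (excluded)
  pos 4: 'a' -> no (excluded)
  pos 5: 'd' -> MATCH
  pos 6: 'b' -> MATCH
  pos 7: 'c' -> no (excluded)
Total matches: 4

4


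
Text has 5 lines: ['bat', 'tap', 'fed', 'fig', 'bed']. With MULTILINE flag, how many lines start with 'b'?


With MULTILINE flag, ^ matches the start of each line.
Lines: ['bat', 'tap', 'fed', 'fig', 'bed']
Checking which lines start with 'b':
  Line 1: 'bat' -> MATCH
  Line 2: 'tap' -> no
  Line 3: 'fed' -> no
  Line 4: 'fig' -> no
  Line 5: 'bed' -> MATCH
Matching lines: ['bat', 'bed']
Count: 2

2


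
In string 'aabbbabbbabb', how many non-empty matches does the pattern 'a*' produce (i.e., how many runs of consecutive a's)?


Pattern 'a*' matches zero or more a's. We want non-empty runs of consecutive a's.
String: 'aabbbabbbabb'
Walking through the string to find runs of a's:
  Run 1: positions 0-1 -> 'aa'
  Run 2: positions 5-5 -> 'a'
  Run 3: positions 9-9 -> 'a'
Non-empty runs found: ['aa', 'a', 'a']
Count: 3

3


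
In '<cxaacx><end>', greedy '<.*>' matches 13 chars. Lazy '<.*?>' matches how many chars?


Greedy '<.*>' tries to match as MUCH as possible.
Lazy '<.*?>' tries to match as LITTLE as possible.

String: '<cxaacx><end>'
Greedy '<.*>' starts at first '<' and extends to the LAST '>': '<cxaacx><end>' (13 chars)
Lazy '<.*?>' starts at first '<' and stops at the FIRST '>': '<cxaacx>' (8 chars)

8


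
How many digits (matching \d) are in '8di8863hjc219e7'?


\d matches any digit 0-9.
Scanning '8di8863hjc219e7':
  pos 0: '8' -> DIGIT
  pos 3: '8' -> DIGIT
  pos 4: '8' -> DIGIT
  pos 5: '6' -> DIGIT
  pos 6: '3' -> DIGIT
  pos 10: '2' -> DIGIT
  pos 11: '1' -> DIGIT
  pos 12: '9' -> DIGIT
  pos 14: '7' -> DIGIT
Digits found: ['8', '8', '8', '6', '3', '2', '1', '9', '7']
Total: 9

9


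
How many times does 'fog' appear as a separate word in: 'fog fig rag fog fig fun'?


Scanning each word for exact match 'fog':
  Word 1: 'fog' -> MATCH
  Word 2: 'fig' -> no
  Word 3: 'rag' -> no
  Word 4: 'fog' -> MATCH
  Word 5: 'fig' -> no
  Word 6: 'fun' -> no
Total matches: 2

2


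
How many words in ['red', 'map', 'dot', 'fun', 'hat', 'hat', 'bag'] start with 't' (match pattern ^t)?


Pattern ^t anchors to start of word. Check which words begin with 't':
  'red' -> no
  'map' -> no
  'dot' -> no
  'fun' -> no
  'hat' -> no
  'hat' -> no
  'bag' -> no
Matching words: []
Count: 0

0


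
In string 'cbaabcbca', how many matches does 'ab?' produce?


Pattern 'ab?' matches 'a' optionally followed by 'b'.
String: 'cbaabcbca'
Scanning left to right for 'a' then checking next char:
  Match 1: 'a' (a not followed by b)
  Match 2: 'ab' (a followed by b)
  Match 3: 'a' (a not followed by b)
Total matches: 3

3


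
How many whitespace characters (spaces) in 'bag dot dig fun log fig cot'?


\s matches whitespace characters (spaces, tabs, etc.).
Text: 'bag dot dig fun log fig cot'
This text has 7 words separated by spaces.
Number of spaces = number of words - 1 = 7 - 1 = 6

6


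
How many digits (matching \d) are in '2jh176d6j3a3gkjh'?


\d matches any digit 0-9.
Scanning '2jh176d6j3a3gkjh':
  pos 0: '2' -> DIGIT
  pos 3: '1' -> DIGIT
  pos 4: '7' -> DIGIT
  pos 5: '6' -> DIGIT
  pos 7: '6' -> DIGIT
  pos 9: '3' -> DIGIT
  pos 11: '3' -> DIGIT
Digits found: ['2', '1', '7', '6', '6', '3', '3']
Total: 7

7


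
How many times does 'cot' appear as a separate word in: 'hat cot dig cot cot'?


Scanning each word for exact match 'cot':
  Word 1: 'hat' -> no
  Word 2: 'cot' -> MATCH
  Word 3: 'dig' -> no
  Word 4: 'cot' -> MATCH
  Word 5: 'cot' -> MATCH
Total matches: 3

3


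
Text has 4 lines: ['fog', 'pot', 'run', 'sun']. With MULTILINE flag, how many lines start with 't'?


With MULTILINE flag, ^ matches the start of each line.
Lines: ['fog', 'pot', 'run', 'sun']
Checking which lines start with 't':
  Line 1: 'fog' -> no
  Line 2: 'pot' -> no
  Line 3: 'run' -> no
  Line 4: 'sun' -> no
Matching lines: []
Count: 0

0


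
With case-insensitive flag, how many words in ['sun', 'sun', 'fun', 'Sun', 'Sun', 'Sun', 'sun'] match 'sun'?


Case-insensitive matching: compare each word's lowercase form to 'sun'.
  'sun' -> lower='sun' -> MATCH
  'sun' -> lower='sun' -> MATCH
  'fun' -> lower='fun' -> no
  'Sun' -> lower='sun' -> MATCH
  'Sun' -> lower='sun' -> MATCH
  'Sun' -> lower='sun' -> MATCH
  'sun' -> lower='sun' -> MATCH
Matches: ['sun', 'sun', 'Sun', 'Sun', 'Sun', 'sun']
Count: 6

6


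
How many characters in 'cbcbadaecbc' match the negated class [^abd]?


Negated class [^abd] matches any char NOT in {a, b, d}
Scanning 'cbcbadaecbc':
  pos 0: 'c' -> MATCH
  pos 1: 'b' -> no (excluded)
  pos 2: 'c' -> MATCH
  pos 3: 'b' -> no (excluded)
  pos 4: 'a' -> no (excluded)
  pos 5: 'd' -> no (excluded)
  pos 6: 'a' -> no (excluded)
  pos 7: 'e' -> MATCH
  pos 8: 'c' -> MATCH
  pos 9: 'b' -> no (excluded)
  pos 10: 'c' -> MATCH
Total matches: 5

5


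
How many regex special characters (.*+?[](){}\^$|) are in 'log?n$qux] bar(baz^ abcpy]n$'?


Regex special characters are: . * + ? [ ] ( ) { } \ ^ $ |
Scanning 'log?n$qux] bar(baz^ abcpy]n$':
  pos 3: '?' -> SPECIAL
  pos 5: '$' -> SPECIAL
  pos 9: ']' -> SPECIAL
  pos 14: '(' -> SPECIAL
  pos 18: '^' -> SPECIAL
  pos 25: ']' -> SPECIAL
  pos 27: '$' -> SPECIAL
Special chars found: ['?', '$', ']', '(', '^', ']', '$']
Total: 7

7


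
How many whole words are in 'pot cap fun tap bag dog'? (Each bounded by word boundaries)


Word boundaries (\b) mark the start/end of each word.
Text: 'pot cap fun tap bag dog'
Splitting by whitespace:
  Word 1: 'pot'
  Word 2: 'cap'
  Word 3: 'fun'
  Word 4: 'tap'
  Word 5: 'bag'
  Word 6: 'dog'
Total whole words: 6

6


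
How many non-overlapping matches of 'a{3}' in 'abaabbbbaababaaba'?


Pattern 'a{3}' matches exactly 3 consecutive a's (greedy, non-overlapping).
String: 'abaabbbbaababaaba'
Scanning for runs of a's:
  Run at pos 0: 'a' (length 1) -> 0 match(es)
  Run at pos 2: 'aa' (length 2) -> 0 match(es)
  Run at pos 8: 'aa' (length 2) -> 0 match(es)
  Run at pos 11: 'a' (length 1) -> 0 match(es)
  Run at pos 13: 'aa' (length 2) -> 0 match(es)
  Run at pos 16: 'a' (length 1) -> 0 match(es)
Matches found: []
Total: 0

0


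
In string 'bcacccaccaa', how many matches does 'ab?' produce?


Pattern 'ab?' matches 'a' optionally followed by 'b'.
String: 'bcacccaccaa'
Scanning left to right for 'a' then checking next char:
  Match 1: 'a' (a not followed by b)
  Match 2: 'a' (a not followed by b)
  Match 3: 'a' (a not followed by b)
  Match 4: 'a' (a not followed by b)
Total matches: 4

4


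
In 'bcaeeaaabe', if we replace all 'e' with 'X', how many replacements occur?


re.sub('e', 'X', text) replaces every occurrence of 'e' with 'X'.
Text: 'bcaeeaaabe'
Scanning for 'e':
  pos 3: 'e' -> replacement #1
  pos 4: 'e' -> replacement #2
  pos 9: 'e' -> replacement #3
Total replacements: 3

3


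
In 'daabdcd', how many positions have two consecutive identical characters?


Looking for consecutive identical characters in 'daabdcd':
  pos 0-1: 'd' vs 'a' -> different
  pos 1-2: 'a' vs 'a' -> MATCH ('aa')
  pos 2-3: 'a' vs 'b' -> different
  pos 3-4: 'b' vs 'd' -> different
  pos 4-5: 'd' vs 'c' -> different
  pos 5-6: 'c' vs 'd' -> different
Consecutive identical pairs: ['aa']
Count: 1

1


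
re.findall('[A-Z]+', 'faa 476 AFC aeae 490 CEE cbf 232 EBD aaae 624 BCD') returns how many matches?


Pattern '[A-Z]+' finds one or more uppercase letters.
Text: 'faa 476 AFC aeae 490 CEE cbf 232 EBD aaae 624 BCD'
Scanning for matches:
  Match 1: 'AFC'
  Match 2: 'CEE'
  Match 3: 'EBD'
  Match 4: 'BCD'
Total matches: 4

4


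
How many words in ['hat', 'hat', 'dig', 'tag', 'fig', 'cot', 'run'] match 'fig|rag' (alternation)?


Alternation 'fig|rag' matches either 'fig' or 'rag'.
Checking each word:
  'hat' -> no
  'hat' -> no
  'dig' -> no
  'tag' -> no
  'fig' -> MATCH
  'cot' -> no
  'run' -> no
Matches: ['fig']
Count: 1

1


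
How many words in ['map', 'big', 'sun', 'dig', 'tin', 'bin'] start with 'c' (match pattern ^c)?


Pattern ^c anchors to start of word. Check which words begin with 'c':
  'map' -> no
  'big' -> no
  'sun' -> no
  'dig' -> no
  'tin' -> no
  'bin' -> no
Matching words: []
Count: 0

0


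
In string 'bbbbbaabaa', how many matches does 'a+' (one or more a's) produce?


Pattern 'a+' matches one or more consecutive a's.
String: 'bbbbbaabaa'
Scanning for runs of a:
  Match 1: 'aa' (length 2)
  Match 2: 'aa' (length 2)
Total matches: 2

2


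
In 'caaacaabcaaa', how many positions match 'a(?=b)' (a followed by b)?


Lookahead 'a(?=b)' matches 'a' only when followed by 'b'.
String: 'caaacaabcaaa'
Checking each position where char is 'a':
  pos 1: 'a' -> no (next='a')
  pos 2: 'a' -> no (next='a')
  pos 3: 'a' -> no (next='c')
  pos 5: 'a' -> no (next='a')
  pos 6: 'a' -> MATCH (next='b')
  pos 9: 'a' -> no (next='a')
  pos 10: 'a' -> no (next='a')
Matching positions: [6]
Count: 1

1


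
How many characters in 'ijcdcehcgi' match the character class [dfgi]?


Character class [dfgi] matches any of: {d, f, g, i}
Scanning string 'ijcdcehcgi' character by character:
  pos 0: 'i' -> MATCH
  pos 1: 'j' -> no
  pos 2: 'c' -> no
  pos 3: 'd' -> MATCH
  pos 4: 'c' -> no
  pos 5: 'e' -> no
  pos 6: 'h' -> no
  pos 7: 'c' -> no
  pos 8: 'g' -> MATCH
  pos 9: 'i' -> MATCH
Total matches: 4

4


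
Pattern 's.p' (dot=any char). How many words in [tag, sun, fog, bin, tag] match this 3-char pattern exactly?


Pattern 's.p' means: starts with 's', any single char, ends with 'p'.
Checking each word (must be exactly 3 chars):
  'tag' (len=3): no
  'sun' (len=3): no
  'fog' (len=3): no
  'bin' (len=3): no
  'tag' (len=3): no
Matching words: []
Total: 0

0


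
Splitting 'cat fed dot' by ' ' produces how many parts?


Splitting by ' ' breaks the string at each occurrence of the separator.
Text: 'cat fed dot'
Parts after split:
  Part 1: 'cat'
  Part 2: 'fed'
  Part 3: 'dot'
Total parts: 3

3


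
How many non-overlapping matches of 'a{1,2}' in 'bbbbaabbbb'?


Pattern 'a{1,2}' matches between 1 and 2 consecutive a's (greedy).
String: 'bbbbaabbbb'
Finding runs of a's and applying greedy matching:
  Run at pos 4: 'aa' (length 2)
Matches: ['aa']
Count: 1

1


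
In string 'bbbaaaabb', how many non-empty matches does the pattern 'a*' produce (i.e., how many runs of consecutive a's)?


Pattern 'a*' matches zero or more a's. We want non-empty runs of consecutive a's.
String: 'bbbaaaabb'
Walking through the string to find runs of a's:
  Run 1: positions 3-6 -> 'aaaa'
Non-empty runs found: ['aaaa']
Count: 1

1


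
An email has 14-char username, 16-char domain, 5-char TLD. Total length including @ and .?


An email address has format: username@domain.tld
Username length: 14
'@' character: 1
Domain length: 16
'.' character: 1
TLD length: 5
Total = 14 + 1 + 16 + 1 + 5 = 37

37


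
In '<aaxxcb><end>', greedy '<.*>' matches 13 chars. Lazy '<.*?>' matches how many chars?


Greedy '<.*>' tries to match as MUCH as possible.
Lazy '<.*?>' tries to match as LITTLE as possible.

String: '<aaxxcb><end>'
Greedy '<.*>' starts at first '<' and extends to the LAST '>': '<aaxxcb><end>' (13 chars)
Lazy '<.*?>' starts at first '<' and stops at the FIRST '>': '<aaxxcb>' (8 chars)

8


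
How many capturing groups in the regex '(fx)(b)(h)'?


To count capturing groups, count each '(' that starts a group.
Pattern: '(fx)(b)(h)'
Walking through the pattern:
  Position 0: '(' -> group #1
  Position 4: '(' -> group #2
  Position 7: '(' -> group #3
Total capturing groups: 3

3


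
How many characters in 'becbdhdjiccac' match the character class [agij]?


Character class [agij] matches any of: {a, g, i, j}
Scanning string 'becbdhdjiccac' character by character:
  pos 0: 'b' -> no
  pos 1: 'e' -> no
  pos 2: 'c' -> no
  pos 3: 'b' -> no
  pos 4: 'd' -> no
  pos 5: 'h' -> no
  pos 6: 'd' -> no
  pos 7: 'j' -> MATCH
  pos 8: 'i' -> MATCH
  pos 9: 'c' -> no
  pos 10: 'c' -> no
  pos 11: 'a' -> MATCH
  pos 12: 'c' -> no
Total matches: 3

3
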